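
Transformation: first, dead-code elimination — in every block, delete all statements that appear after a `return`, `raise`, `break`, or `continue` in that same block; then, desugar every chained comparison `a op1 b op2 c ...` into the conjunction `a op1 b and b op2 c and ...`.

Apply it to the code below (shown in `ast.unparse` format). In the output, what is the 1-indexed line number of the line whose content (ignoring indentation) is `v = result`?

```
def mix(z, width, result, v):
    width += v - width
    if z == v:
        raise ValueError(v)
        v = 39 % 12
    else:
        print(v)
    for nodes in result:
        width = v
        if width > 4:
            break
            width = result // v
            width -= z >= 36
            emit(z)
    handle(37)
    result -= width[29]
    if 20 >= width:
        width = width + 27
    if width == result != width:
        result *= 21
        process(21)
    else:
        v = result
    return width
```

Transformed code:
def mix(z, width, result, v):
    width += v - width
    if z == v:
        raise ValueError(v)
    else:
        print(v)
    for nodes in result:
        width = v
        if width > 4:
            break
    handle(37)
    result -= width[29]
    if 20 >= width:
        width = width + 27
    if width == result and result != width:
        result *= 21
        process(21)
    else:
        v = result
    return width

19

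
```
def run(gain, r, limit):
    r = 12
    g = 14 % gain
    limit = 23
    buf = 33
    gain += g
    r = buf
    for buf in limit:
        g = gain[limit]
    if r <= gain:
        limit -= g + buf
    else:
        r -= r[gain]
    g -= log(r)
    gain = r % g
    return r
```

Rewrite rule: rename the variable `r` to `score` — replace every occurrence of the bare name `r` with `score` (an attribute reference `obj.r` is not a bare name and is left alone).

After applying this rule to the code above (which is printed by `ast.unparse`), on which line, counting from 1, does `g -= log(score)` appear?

14

Transformed code:
def run(gain, score, limit):
    score = 12
    g = 14 % gain
    limit = 23
    buf = 33
    gain += g
    score = buf
    for buf in limit:
        g = gain[limit]
    if score <= gain:
        limit -= g + buf
    else:
        score -= score[gain]
    g -= log(score)
    gain = score % g
    return score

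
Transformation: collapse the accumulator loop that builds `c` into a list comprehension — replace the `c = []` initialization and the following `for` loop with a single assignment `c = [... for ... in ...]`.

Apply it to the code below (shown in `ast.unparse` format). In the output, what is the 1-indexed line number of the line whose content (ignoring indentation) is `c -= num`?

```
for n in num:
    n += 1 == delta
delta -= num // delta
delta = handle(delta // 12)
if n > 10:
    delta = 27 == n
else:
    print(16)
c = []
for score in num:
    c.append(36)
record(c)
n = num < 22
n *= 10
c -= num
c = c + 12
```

13

Transformed code:
for n in num:
    n += 1 == delta
delta -= num // delta
delta = handle(delta // 12)
if n > 10:
    delta = 27 == n
else:
    print(16)
c = [36 for score in num]
record(c)
n = num < 22
n *= 10
c -= num
c = c + 12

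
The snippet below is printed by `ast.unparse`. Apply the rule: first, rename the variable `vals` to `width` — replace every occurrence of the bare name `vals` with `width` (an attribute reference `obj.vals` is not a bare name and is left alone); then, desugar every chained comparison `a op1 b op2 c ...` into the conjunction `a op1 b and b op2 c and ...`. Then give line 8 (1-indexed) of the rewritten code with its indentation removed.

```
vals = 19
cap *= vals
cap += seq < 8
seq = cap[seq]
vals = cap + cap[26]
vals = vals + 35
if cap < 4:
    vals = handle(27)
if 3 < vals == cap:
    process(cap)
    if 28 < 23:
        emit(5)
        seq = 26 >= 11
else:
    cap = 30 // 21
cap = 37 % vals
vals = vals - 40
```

width = handle(27)

Transformed code:
width = 19
cap *= width
cap += seq < 8
seq = cap[seq]
width = cap + cap[26]
width = width + 35
if cap < 4:
    width = handle(27)
if 3 < width and width == cap:
    process(cap)
    if 28 < 23:
        emit(5)
        seq = 26 >= 11
else:
    cap = 30 // 21
cap = 37 % width
width = width - 40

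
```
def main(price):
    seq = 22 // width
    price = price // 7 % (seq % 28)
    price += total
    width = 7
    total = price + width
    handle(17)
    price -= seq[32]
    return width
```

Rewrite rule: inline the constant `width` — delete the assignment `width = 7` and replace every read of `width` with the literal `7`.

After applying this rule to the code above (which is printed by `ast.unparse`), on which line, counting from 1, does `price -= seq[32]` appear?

7

Transformed code:
def main(price):
    seq = 22 // 7
    price = price // 7 % (seq % 28)
    price += total
    total = price + 7
    handle(17)
    price -= seq[32]
    return 7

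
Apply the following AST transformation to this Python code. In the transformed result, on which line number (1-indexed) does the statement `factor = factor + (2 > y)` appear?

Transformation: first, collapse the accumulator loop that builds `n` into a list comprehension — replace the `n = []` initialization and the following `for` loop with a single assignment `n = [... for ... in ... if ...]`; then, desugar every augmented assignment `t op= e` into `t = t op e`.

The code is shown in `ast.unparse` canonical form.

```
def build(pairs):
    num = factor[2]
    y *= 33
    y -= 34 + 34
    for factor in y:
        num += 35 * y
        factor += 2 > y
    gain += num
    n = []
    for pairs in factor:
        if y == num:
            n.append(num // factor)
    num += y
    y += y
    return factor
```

7

Transformed code:
def build(pairs):
    num = factor[2]
    y = y * 33
    y = y - (34 + 34)
    for factor in y:
        num = num + 35 * y
        factor = factor + (2 > y)
    gain = gain + num
    n = [num // factor for pairs in factor if y == num]
    num = num + y
    y = y + y
    return factor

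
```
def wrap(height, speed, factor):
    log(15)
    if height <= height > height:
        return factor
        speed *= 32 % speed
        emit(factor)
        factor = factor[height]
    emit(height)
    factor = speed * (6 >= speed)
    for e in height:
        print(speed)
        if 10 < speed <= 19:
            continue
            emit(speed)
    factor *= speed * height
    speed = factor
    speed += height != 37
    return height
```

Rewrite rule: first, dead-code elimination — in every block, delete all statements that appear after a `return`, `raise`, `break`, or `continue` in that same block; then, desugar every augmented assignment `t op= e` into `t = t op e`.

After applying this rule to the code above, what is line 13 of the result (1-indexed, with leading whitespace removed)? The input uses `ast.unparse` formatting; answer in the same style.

speed = speed + (height != 37)

Transformed code:
def wrap(height, speed, factor):
    log(15)
    if height <= height > height:
        return factor
    emit(height)
    factor = speed * (6 >= speed)
    for e in height:
        print(speed)
        if 10 < speed <= 19:
            continue
    factor = factor * (speed * height)
    speed = factor
    speed = speed + (height != 37)
    return height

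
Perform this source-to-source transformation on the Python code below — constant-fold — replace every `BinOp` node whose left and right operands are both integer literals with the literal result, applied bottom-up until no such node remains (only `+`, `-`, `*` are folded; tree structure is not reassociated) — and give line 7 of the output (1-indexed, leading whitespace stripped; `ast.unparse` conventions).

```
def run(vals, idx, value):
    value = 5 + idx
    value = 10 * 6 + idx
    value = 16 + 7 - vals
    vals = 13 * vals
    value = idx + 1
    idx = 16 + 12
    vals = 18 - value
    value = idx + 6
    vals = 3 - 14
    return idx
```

Transformed code:
def run(vals, idx, value):
    value = 5 + idx
    value = 60 + idx
    value = 23 - vals
    vals = 13 * vals
    value = idx + 1
    idx = 28
    vals = 18 - value
    value = idx + 6
    vals = -11
    return idx

idx = 28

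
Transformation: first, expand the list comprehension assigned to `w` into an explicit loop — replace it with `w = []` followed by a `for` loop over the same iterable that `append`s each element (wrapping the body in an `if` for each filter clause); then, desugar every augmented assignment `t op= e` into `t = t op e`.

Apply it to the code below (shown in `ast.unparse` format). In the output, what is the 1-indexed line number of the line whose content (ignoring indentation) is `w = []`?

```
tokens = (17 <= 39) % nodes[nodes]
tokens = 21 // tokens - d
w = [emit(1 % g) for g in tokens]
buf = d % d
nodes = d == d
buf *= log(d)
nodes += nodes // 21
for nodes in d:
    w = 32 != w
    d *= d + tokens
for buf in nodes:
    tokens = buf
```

3

Transformed code:
tokens = (17 <= 39) % nodes[nodes]
tokens = 21 // tokens - d
w = []
for g in tokens:
    w.append(emit(1 % g))
buf = d % d
nodes = d == d
buf = buf * log(d)
nodes = nodes + nodes // 21
for nodes in d:
    w = 32 != w
    d = d * (d + tokens)
for buf in nodes:
    tokens = buf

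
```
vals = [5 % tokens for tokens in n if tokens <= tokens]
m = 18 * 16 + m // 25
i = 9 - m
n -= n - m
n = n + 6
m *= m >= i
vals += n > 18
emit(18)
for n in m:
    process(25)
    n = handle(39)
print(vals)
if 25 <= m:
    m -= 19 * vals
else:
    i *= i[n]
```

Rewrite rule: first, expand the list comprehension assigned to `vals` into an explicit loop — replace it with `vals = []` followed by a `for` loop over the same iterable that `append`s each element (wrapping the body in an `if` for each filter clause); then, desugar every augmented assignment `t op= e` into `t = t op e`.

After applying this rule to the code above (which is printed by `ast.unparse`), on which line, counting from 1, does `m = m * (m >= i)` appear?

9

Transformed code:
vals = []
for tokens in n:
    if tokens <= tokens:
        vals.append(5 % tokens)
m = 18 * 16 + m // 25
i = 9 - m
n = n - (n - m)
n = n + 6
m = m * (m >= i)
vals = vals + (n > 18)
emit(18)
for n in m:
    process(25)
    n = handle(39)
print(vals)
if 25 <= m:
    m = m - 19 * vals
else:
    i = i * i[n]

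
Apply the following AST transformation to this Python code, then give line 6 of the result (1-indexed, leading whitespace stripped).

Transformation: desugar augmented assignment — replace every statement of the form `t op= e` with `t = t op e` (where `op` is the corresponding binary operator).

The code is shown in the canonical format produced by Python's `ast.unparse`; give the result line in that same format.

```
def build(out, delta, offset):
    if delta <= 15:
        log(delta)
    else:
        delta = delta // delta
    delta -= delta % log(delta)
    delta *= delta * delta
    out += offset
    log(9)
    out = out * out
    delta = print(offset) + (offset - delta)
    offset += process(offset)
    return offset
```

Transformed code:
def build(out, delta, offset):
    if delta <= 15:
        log(delta)
    else:
        delta = delta // delta
    delta = delta - delta % log(delta)
    delta = delta * (delta * delta)
    out = out + offset
    log(9)
    out = out * out
    delta = print(offset) + (offset - delta)
    offset = offset + process(offset)
    return offset

delta = delta - delta % log(delta)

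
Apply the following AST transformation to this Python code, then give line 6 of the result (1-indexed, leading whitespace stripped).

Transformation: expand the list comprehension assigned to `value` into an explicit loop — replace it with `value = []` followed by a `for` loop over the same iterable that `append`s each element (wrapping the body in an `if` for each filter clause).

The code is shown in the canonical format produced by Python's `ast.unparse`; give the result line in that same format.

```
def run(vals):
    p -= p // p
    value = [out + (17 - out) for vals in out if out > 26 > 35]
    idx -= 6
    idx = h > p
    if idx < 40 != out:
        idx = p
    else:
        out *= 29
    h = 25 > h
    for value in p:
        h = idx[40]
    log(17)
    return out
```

value.append(out + (17 - out))

Transformed code:
def run(vals):
    p -= p // p
    value = []
    for vals in out:
        if out > 26 > 35:
            value.append(out + (17 - out))
    idx -= 6
    idx = h > p
    if idx < 40 != out:
        idx = p
    else:
        out *= 29
    h = 25 > h
    for value in p:
        h = idx[40]
    log(17)
    return out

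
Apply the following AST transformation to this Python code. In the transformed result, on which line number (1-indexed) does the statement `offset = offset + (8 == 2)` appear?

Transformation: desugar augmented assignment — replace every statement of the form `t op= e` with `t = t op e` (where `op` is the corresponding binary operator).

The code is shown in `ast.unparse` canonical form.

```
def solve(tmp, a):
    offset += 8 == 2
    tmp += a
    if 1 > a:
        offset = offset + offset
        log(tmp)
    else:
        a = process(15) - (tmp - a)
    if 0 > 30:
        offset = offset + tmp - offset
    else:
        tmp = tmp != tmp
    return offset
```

Transformed code:
def solve(tmp, a):
    offset = offset + (8 == 2)
    tmp = tmp + a
    if 1 > a:
        offset = offset + offset
        log(tmp)
    else:
        a = process(15) - (tmp - a)
    if 0 > 30:
        offset = offset + tmp - offset
    else:
        tmp = tmp != tmp
    return offset

2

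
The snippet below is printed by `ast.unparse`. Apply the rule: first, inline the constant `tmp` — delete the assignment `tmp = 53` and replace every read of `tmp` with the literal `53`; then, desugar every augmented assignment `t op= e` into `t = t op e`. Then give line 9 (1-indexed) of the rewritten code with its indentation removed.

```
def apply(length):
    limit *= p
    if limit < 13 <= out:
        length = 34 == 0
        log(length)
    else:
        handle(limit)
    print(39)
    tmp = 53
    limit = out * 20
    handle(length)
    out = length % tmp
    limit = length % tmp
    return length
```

limit = out * 20

Transformed code:
def apply(length):
    limit = limit * p
    if limit < 13 <= out:
        length = 34 == 0
        log(length)
    else:
        handle(limit)
    print(39)
    limit = out * 20
    handle(length)
    out = length % 53
    limit = length % 53
    return length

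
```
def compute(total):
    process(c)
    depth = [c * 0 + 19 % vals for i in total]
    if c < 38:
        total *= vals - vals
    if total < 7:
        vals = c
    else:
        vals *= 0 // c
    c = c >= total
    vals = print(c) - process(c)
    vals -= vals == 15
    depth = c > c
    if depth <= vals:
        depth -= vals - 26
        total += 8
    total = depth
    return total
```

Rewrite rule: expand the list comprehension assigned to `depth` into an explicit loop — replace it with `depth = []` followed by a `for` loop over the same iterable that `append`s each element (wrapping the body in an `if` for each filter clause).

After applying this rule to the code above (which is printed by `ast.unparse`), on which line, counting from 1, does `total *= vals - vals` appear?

7

Transformed code:
def compute(total):
    process(c)
    depth = []
    for i in total:
        depth.append(c * 0 + 19 % vals)
    if c < 38:
        total *= vals - vals
    if total < 7:
        vals = c
    else:
        vals *= 0 // c
    c = c >= total
    vals = print(c) - process(c)
    vals -= vals == 15
    depth = c > c
    if depth <= vals:
        depth -= vals - 26
        total += 8
    total = depth
    return total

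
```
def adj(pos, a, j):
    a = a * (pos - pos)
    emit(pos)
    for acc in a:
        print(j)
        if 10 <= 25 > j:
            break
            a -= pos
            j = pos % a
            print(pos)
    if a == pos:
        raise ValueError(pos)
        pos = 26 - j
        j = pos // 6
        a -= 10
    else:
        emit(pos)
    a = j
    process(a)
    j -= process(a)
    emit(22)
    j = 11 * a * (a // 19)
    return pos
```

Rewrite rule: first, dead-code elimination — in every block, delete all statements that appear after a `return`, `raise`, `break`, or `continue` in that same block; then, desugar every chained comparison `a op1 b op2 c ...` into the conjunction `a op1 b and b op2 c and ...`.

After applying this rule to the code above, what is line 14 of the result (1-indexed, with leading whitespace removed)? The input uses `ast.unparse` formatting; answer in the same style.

j -= process(a)

Transformed code:
def adj(pos, a, j):
    a = a * (pos - pos)
    emit(pos)
    for acc in a:
        print(j)
        if 10 <= 25 and 25 > j:
            break
    if a == pos:
        raise ValueError(pos)
    else:
        emit(pos)
    a = j
    process(a)
    j -= process(a)
    emit(22)
    j = 11 * a * (a // 19)
    return pos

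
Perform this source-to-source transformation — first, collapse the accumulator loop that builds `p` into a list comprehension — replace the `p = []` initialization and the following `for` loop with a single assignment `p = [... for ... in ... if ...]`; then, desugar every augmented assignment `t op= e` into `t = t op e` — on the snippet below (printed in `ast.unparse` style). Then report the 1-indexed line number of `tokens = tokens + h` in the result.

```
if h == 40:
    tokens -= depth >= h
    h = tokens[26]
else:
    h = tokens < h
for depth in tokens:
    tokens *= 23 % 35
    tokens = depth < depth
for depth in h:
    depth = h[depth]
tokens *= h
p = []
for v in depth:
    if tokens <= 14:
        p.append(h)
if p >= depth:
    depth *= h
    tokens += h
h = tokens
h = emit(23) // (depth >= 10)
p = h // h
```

15

Transformed code:
if h == 40:
    tokens = tokens - (depth >= h)
    h = tokens[26]
else:
    h = tokens < h
for depth in tokens:
    tokens = tokens * (23 % 35)
    tokens = depth < depth
for depth in h:
    depth = h[depth]
tokens = tokens * h
p = [h for v in depth if tokens <= 14]
if p >= depth:
    depth = depth * h
    tokens = tokens + h
h = tokens
h = emit(23) // (depth >= 10)
p = h // h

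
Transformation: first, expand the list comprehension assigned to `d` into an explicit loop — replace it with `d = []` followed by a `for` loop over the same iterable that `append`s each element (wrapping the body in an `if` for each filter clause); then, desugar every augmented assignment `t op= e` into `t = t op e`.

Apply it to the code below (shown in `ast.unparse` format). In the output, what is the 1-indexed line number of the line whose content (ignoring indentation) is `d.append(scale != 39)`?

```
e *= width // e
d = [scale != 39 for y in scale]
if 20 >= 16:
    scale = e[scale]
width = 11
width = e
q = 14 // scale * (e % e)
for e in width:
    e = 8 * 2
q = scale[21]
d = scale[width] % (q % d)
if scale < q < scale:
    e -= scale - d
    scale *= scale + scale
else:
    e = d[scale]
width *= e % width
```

4

Transformed code:
e = e * (width // e)
d = []
for y in scale:
    d.append(scale != 39)
if 20 >= 16:
    scale = e[scale]
width = 11
width = e
q = 14 // scale * (e % e)
for e in width:
    e = 8 * 2
q = scale[21]
d = scale[width] % (q % d)
if scale < q < scale:
    e = e - (scale - d)
    scale = scale * (scale + scale)
else:
    e = d[scale]
width = width * (e % width)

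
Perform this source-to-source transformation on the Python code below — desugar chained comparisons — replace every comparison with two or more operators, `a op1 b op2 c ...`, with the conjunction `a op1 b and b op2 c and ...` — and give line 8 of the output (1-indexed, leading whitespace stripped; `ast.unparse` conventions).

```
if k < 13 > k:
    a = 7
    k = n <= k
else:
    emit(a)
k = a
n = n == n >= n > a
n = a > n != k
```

n = a > n and n != k

Transformed code:
if k < 13 and 13 > k:
    a = 7
    k = n <= k
else:
    emit(a)
k = a
n = n == n and n >= n and (n > a)
n = a > n and n != k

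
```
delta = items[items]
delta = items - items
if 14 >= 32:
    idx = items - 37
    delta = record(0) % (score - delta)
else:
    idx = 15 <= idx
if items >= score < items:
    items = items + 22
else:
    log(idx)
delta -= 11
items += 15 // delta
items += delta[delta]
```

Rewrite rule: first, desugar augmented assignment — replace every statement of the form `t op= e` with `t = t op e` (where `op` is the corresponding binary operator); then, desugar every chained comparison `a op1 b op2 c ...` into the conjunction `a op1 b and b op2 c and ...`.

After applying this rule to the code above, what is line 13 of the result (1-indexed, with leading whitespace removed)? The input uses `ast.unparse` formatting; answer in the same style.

Transformed code:
delta = items[items]
delta = items - items
if 14 >= 32:
    idx = items - 37
    delta = record(0) % (score - delta)
else:
    idx = 15 <= idx
if items >= score and score < items:
    items = items + 22
else:
    log(idx)
delta = delta - 11
items = items + 15 // delta
items = items + delta[delta]

items = items + 15 // delta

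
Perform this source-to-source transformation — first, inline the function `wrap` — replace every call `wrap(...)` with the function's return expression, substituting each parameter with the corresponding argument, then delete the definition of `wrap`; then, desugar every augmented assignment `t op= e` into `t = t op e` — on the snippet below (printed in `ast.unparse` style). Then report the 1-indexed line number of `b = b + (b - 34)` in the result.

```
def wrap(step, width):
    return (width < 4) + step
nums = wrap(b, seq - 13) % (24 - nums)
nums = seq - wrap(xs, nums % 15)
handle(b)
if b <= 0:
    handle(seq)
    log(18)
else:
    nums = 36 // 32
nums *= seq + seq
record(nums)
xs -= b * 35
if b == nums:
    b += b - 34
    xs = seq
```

13

Transformed code:
nums = ((seq - 13 < 4) + b) % (24 - nums)
nums = seq - ((nums % 15 < 4) + xs)
handle(b)
if b <= 0:
    handle(seq)
    log(18)
else:
    nums = 36 // 32
nums = nums * (seq + seq)
record(nums)
xs = xs - b * 35
if b == nums:
    b = b + (b - 34)
    xs = seq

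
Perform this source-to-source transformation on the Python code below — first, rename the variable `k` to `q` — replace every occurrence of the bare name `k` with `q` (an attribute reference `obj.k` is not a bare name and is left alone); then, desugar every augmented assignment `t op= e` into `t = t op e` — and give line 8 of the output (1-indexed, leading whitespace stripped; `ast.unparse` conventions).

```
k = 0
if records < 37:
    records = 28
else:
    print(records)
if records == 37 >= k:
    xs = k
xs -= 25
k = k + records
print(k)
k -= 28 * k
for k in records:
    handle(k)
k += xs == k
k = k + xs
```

Transformed code:
q = 0
if records < 37:
    records = 28
else:
    print(records)
if records == 37 >= q:
    xs = q
xs = xs - 25
q = q + records
print(q)
q = q - 28 * q
for q in records:
    handle(q)
q = q + (xs == q)
q = q + xs

xs = xs - 25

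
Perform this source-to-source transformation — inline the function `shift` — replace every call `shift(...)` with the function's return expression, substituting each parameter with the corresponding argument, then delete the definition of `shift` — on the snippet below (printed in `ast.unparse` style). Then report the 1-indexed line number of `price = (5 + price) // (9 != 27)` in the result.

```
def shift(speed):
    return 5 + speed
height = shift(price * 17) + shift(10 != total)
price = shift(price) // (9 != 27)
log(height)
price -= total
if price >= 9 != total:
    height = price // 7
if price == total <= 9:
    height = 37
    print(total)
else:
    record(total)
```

Transformed code:
height = 5 + price * 17 + (5 + (10 != total))
price = (5 + price) // (9 != 27)
log(height)
price -= total
if price >= 9 != total:
    height = price // 7
if price == total <= 9:
    height = 37
    print(total)
else:
    record(total)

2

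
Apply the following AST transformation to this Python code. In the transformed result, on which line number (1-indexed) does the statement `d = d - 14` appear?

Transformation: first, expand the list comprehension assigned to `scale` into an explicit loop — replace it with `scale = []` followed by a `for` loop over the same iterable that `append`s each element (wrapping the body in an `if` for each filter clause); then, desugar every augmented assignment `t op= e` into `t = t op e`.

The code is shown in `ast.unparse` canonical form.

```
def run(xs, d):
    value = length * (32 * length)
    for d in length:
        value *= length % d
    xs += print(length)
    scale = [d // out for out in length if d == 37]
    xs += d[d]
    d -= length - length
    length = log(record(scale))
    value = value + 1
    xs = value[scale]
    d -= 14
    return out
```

15

Transformed code:
def run(xs, d):
    value = length * (32 * length)
    for d in length:
        value = value * (length % d)
    xs = xs + print(length)
    scale = []
    for out in length:
        if d == 37:
            scale.append(d // out)
    xs = xs + d[d]
    d = d - (length - length)
    length = log(record(scale))
    value = value + 1
    xs = value[scale]
    d = d - 14
    return out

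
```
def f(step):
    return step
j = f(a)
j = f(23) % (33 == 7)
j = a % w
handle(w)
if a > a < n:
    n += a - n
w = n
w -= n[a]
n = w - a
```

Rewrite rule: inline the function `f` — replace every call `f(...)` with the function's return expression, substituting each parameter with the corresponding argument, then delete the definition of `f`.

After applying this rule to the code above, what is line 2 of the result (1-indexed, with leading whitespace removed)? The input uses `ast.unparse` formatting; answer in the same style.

j = 23 % (33 == 7)

Transformed code:
j = a
j = 23 % (33 == 7)
j = a % w
handle(w)
if a > a < n:
    n += a - n
w = n
w -= n[a]
n = w - a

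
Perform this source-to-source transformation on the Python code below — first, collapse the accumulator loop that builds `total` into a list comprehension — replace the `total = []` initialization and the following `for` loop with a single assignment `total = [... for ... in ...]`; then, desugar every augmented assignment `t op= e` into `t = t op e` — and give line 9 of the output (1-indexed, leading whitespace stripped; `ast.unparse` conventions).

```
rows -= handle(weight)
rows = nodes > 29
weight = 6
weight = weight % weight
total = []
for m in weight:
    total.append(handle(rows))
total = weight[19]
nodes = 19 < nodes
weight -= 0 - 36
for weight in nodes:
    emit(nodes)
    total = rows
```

Transformed code:
rows = rows - handle(weight)
rows = nodes > 29
weight = 6
weight = weight % weight
total = [handle(rows) for m in weight]
total = weight[19]
nodes = 19 < nodes
weight = weight - (0 - 36)
for weight in nodes:
    emit(nodes)
    total = rows

for weight in nodes:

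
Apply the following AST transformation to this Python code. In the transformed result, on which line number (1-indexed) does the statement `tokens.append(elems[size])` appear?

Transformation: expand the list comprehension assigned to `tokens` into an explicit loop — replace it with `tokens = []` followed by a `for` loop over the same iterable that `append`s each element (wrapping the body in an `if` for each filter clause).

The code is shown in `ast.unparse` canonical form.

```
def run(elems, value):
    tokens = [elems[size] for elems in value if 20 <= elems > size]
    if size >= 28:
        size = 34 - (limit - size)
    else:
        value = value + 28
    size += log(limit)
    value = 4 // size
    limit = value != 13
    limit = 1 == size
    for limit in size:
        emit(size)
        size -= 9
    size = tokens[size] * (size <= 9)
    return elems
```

5

Transformed code:
def run(elems, value):
    tokens = []
    for elems in value:
        if 20 <= elems > size:
            tokens.append(elems[size])
    if size >= 28:
        size = 34 - (limit - size)
    else:
        value = value + 28
    size += log(limit)
    value = 4 // size
    limit = value != 13
    limit = 1 == size
    for limit in size:
        emit(size)
        size -= 9
    size = tokens[size] * (size <= 9)
    return elems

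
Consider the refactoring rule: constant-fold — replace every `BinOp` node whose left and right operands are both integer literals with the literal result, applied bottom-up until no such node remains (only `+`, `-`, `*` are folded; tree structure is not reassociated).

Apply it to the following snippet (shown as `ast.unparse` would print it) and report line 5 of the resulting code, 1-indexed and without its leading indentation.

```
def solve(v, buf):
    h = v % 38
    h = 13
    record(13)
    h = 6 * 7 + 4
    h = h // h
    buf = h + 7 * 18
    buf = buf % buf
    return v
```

Transformed code:
def solve(v, buf):
    h = v % 38
    h = 13
    record(13)
    h = 46
    h = h // h
    buf = h + 126
    buf = buf % buf
    return v

h = 46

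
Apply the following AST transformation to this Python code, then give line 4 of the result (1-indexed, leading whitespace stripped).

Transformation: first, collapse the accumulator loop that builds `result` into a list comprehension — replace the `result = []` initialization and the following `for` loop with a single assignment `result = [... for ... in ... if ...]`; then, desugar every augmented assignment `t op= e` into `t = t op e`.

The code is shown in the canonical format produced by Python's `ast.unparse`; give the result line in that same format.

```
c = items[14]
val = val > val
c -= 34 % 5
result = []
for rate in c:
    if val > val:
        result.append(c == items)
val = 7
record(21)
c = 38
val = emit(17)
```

result = [c == items for rate in c if val > val]

Transformed code:
c = items[14]
val = val > val
c = c - 34 % 5
result = [c == items for rate in c if val > val]
val = 7
record(21)
c = 38
val = emit(17)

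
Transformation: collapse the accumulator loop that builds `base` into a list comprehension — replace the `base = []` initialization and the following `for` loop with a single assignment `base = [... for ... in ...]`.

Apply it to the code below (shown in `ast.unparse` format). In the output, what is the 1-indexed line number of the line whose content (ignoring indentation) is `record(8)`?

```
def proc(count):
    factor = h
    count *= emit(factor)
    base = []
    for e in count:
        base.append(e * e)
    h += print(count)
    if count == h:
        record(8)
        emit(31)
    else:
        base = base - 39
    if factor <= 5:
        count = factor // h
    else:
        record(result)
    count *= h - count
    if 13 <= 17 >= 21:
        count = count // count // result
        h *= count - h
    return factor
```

Transformed code:
def proc(count):
    factor = h
    count *= emit(factor)
    base = [e * e for e in count]
    h += print(count)
    if count == h:
        record(8)
        emit(31)
    else:
        base = base - 39
    if factor <= 5:
        count = factor // h
    else:
        record(result)
    count *= h - count
    if 13 <= 17 >= 21:
        count = count // count // result
        h *= count - h
    return factor

7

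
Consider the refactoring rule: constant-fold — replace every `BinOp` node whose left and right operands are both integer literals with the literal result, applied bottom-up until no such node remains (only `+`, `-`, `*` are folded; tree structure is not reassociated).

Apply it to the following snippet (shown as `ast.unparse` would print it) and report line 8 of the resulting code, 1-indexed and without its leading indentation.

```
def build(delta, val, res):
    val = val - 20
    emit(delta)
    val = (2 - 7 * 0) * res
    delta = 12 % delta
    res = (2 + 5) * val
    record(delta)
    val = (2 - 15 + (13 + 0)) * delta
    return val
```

val = 0 * delta

Transformed code:
def build(delta, val, res):
    val = val - 20
    emit(delta)
    val = 2 * res
    delta = 12 % delta
    res = 7 * val
    record(delta)
    val = 0 * delta
    return val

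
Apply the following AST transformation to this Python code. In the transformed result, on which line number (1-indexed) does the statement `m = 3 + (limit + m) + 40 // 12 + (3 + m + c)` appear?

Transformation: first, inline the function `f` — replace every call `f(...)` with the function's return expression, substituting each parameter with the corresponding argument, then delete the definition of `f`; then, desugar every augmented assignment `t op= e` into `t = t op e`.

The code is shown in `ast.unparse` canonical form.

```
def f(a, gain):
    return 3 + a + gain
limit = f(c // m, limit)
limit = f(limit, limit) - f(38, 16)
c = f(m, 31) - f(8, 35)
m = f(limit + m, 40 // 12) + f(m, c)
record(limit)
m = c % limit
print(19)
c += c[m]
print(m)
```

Transformed code:
limit = 3 + c // m + limit
limit = 3 + limit + limit - (3 + 38 + 16)
c = 3 + m + 31 - (3 + 8 + 35)
m = 3 + (limit + m) + 40 // 12 + (3 + m + c)
record(limit)
m = c % limit
print(19)
c = c + c[m]
print(m)

4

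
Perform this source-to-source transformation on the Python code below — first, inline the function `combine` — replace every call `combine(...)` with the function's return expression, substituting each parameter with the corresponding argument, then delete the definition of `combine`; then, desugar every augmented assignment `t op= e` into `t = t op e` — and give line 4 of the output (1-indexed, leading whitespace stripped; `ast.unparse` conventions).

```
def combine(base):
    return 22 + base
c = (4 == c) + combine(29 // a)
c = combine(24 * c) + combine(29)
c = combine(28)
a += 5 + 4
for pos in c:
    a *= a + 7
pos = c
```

Transformed code:
c = (4 == c) + (22 + 29 // a)
c = 22 + 24 * c + (22 + 29)
c = 22 + 28
a = a + (5 + 4)
for pos in c:
    a = a * (a + 7)
pos = c

a = a + (5 + 4)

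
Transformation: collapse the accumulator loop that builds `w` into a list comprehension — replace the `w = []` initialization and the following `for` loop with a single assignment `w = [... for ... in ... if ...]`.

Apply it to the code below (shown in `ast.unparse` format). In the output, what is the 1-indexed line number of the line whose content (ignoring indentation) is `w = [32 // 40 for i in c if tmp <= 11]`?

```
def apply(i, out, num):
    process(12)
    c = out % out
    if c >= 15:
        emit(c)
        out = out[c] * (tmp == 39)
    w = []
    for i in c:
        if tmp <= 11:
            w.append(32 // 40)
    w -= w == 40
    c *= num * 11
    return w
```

Transformed code:
def apply(i, out, num):
    process(12)
    c = out % out
    if c >= 15:
        emit(c)
        out = out[c] * (tmp == 39)
    w = [32 // 40 for i in c if tmp <= 11]
    w -= w == 40
    c *= num * 11
    return w

7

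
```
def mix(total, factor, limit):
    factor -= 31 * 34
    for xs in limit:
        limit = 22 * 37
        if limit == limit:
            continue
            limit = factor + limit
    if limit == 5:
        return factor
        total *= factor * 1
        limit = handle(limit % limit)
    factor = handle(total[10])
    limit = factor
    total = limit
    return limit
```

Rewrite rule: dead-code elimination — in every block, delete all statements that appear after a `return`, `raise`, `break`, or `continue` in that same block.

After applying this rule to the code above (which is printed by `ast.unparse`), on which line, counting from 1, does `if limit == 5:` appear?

7

Transformed code:
def mix(total, factor, limit):
    factor -= 31 * 34
    for xs in limit:
        limit = 22 * 37
        if limit == limit:
            continue
    if limit == 5:
        return factor
    factor = handle(total[10])
    limit = factor
    total = limit
    return limit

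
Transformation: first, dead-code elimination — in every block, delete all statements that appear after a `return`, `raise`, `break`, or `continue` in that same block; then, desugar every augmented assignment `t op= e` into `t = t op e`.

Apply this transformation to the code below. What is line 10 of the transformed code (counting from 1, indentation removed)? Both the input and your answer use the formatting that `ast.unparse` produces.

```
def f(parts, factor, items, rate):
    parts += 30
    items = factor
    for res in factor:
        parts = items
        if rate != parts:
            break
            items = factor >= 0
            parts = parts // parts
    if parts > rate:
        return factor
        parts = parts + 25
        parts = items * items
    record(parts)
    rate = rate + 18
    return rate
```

record(parts)

Transformed code:
def f(parts, factor, items, rate):
    parts = parts + 30
    items = factor
    for res in factor:
        parts = items
        if rate != parts:
            break
    if parts > rate:
        return factor
    record(parts)
    rate = rate + 18
    return rate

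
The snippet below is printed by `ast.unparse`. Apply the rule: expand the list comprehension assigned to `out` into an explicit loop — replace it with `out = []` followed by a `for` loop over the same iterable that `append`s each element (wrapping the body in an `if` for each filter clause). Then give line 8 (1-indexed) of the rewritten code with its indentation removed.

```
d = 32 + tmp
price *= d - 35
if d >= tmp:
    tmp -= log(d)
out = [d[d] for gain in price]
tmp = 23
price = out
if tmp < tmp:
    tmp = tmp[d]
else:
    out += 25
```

Transformed code:
d = 32 + tmp
price *= d - 35
if d >= tmp:
    tmp -= log(d)
out = []
for gain in price:
    out.append(d[d])
tmp = 23
price = out
if tmp < tmp:
    tmp = tmp[d]
else:
    out += 25

tmp = 23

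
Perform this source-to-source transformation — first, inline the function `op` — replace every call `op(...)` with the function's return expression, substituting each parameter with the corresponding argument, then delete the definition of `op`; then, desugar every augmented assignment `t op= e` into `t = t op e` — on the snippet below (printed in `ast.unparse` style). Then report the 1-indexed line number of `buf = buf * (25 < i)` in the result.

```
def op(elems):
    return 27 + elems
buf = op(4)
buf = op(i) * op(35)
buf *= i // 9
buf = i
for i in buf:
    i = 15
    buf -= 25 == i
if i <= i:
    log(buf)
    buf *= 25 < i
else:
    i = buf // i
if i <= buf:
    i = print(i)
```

10

Transformed code:
buf = 27 + 4
buf = (27 + i) * (27 + 35)
buf = buf * (i // 9)
buf = i
for i in buf:
    i = 15
    buf = buf - (25 == i)
if i <= i:
    log(buf)
    buf = buf * (25 < i)
else:
    i = buf // i
if i <= buf:
    i = print(i)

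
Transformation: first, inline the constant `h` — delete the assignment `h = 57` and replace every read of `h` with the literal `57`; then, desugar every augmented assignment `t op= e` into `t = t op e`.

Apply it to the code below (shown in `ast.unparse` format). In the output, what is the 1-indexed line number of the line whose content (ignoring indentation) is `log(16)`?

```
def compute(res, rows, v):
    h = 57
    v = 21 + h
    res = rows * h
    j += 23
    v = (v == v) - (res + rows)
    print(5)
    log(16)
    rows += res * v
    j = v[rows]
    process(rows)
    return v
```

7

Transformed code:
def compute(res, rows, v):
    v = 21 + 57
    res = rows * 57
    j = j + 23
    v = (v == v) - (res + rows)
    print(5)
    log(16)
    rows = rows + res * v
    j = v[rows]
    process(rows)
    return v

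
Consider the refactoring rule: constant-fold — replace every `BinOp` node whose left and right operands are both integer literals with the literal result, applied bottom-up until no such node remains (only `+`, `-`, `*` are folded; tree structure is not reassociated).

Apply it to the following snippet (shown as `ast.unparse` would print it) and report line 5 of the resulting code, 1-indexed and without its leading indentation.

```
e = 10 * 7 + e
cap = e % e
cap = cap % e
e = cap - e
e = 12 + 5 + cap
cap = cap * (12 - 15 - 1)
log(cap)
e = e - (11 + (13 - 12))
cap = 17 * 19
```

e = 17 + cap

Transformed code:
e = 70 + e
cap = e % e
cap = cap % e
e = cap - e
e = 17 + cap
cap = cap * -4
log(cap)
e = e - 12
cap = 323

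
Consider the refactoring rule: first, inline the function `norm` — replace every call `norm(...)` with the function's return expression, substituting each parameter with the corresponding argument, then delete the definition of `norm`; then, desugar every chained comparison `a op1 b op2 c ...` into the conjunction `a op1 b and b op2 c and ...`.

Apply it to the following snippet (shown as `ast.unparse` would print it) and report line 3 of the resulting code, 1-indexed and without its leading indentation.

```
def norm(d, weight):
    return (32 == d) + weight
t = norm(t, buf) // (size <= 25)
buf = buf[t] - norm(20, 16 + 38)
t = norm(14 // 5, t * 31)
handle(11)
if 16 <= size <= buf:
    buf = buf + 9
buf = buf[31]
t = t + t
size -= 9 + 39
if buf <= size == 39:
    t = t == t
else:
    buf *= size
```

t = (32 == 14 // 5) + t * 31

Transformed code:
t = ((32 == t) + buf) // (size <= 25)
buf = buf[t] - ((32 == 20) + (16 + 38))
t = (32 == 14 // 5) + t * 31
handle(11)
if 16 <= size and size <= buf:
    buf = buf + 9
buf = buf[31]
t = t + t
size -= 9 + 39
if buf <= size and size == 39:
    t = t == t
else:
    buf *= size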